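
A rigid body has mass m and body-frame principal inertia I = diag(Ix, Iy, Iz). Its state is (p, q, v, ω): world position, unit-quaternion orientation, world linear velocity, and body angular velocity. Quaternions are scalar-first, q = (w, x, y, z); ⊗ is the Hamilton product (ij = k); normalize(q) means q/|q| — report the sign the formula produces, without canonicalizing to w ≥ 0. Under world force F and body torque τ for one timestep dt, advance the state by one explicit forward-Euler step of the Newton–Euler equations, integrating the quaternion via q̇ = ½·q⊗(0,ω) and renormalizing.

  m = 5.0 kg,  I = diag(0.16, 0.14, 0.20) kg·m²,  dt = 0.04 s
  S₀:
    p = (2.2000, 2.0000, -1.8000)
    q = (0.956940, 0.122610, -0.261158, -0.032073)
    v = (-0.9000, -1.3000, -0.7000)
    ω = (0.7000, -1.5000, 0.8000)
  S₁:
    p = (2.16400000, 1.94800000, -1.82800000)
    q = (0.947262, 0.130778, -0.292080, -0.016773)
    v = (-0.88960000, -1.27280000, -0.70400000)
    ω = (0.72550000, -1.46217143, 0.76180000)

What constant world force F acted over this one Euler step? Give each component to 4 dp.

F = (1.3000, 3.4000, -0.5000)

Δv = v₁−v₀ = (0.01040000, 0.02720000, -0.00400000)
F = m·Δv/dt = (1.3000, 3.4000, -0.5000)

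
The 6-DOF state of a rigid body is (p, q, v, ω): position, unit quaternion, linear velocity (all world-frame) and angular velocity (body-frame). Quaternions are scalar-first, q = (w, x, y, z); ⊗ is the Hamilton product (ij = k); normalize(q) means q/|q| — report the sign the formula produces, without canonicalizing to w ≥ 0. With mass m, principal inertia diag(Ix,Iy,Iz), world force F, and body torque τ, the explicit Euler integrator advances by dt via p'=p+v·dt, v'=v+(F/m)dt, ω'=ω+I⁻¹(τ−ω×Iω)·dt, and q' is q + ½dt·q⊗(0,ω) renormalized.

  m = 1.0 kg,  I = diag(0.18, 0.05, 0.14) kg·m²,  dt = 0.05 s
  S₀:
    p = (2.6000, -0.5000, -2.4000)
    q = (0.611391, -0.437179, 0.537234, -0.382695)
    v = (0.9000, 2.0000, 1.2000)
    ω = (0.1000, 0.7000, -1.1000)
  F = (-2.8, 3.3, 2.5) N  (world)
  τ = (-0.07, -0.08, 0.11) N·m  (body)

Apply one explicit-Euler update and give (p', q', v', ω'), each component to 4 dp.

gyro term ω×Iω = (-0.0693, -0.0044, -0.0091)
α = I⁻¹(τ − ω×Iω) = (-0.0039, -1.5120, 0.8507)
new body rate ω' = (0.0998, 0.6244, -1.0575)
Hamilton product q⊗(0,ω) = (-0.7533104, -0.2619318, -0.0911927, -1.0322788)
updated quaternion q' = (0.5922, -0.4435, 0.5347, -0.4083)
linear accel F/m = (-2.8000, 3.3000, 2.5000)
p + v·dt = (2.6450, -0.4000, -2.3400)
v' = v + a·dt = (0.7600, 2.1650, 1.3250)

p' = (2.6450, -0.4000, -2.3400)
q' = (0.5922, -0.4435, 0.5347, -0.4083)
v' = (0.7600, 2.1650, 1.3250)
ω' = (0.0998, 0.6244, -1.0575)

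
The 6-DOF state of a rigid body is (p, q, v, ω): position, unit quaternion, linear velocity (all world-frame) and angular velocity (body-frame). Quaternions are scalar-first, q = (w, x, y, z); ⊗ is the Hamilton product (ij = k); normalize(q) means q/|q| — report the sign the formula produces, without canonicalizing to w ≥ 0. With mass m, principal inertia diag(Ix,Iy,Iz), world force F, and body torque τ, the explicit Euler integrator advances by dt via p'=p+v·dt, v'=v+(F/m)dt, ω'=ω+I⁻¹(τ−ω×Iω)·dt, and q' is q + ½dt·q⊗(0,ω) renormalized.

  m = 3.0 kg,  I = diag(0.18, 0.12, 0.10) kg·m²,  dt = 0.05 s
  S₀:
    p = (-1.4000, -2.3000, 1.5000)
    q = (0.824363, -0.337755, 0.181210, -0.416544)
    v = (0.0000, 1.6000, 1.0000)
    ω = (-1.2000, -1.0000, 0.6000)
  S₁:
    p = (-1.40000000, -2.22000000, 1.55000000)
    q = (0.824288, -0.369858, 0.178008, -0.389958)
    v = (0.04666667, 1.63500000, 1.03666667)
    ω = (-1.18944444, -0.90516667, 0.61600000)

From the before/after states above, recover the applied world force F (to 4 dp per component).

velocity change Δv = (0.04666667, 0.03500000, 0.03666667)
applied force F = (2.8000, 2.1000, 2.2000)

F = (2.8000, 2.1000, 2.2000)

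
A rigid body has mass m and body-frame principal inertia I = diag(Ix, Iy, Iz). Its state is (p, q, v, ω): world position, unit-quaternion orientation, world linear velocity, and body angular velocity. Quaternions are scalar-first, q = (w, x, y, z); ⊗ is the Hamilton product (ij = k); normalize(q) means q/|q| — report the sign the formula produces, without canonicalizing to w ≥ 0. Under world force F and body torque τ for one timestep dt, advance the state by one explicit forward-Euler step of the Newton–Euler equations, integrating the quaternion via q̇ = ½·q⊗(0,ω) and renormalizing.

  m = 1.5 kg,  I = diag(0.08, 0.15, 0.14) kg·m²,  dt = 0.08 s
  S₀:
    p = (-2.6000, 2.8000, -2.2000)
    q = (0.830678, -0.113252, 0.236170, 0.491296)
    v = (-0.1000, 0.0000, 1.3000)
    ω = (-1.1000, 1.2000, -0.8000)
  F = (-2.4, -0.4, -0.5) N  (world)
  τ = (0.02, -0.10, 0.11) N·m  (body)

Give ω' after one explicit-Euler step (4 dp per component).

precession coupling ω×(Iω) = (0.0096, -0.0528, -0.0924)
α = I⁻¹(τ − ω×Iω) = (0.1300, -0.3147, 1.4457)
new body rate ω' = (-1.0896, 1.1748, -0.6843)

ω' = (-1.0896, 1.1748, -0.6843)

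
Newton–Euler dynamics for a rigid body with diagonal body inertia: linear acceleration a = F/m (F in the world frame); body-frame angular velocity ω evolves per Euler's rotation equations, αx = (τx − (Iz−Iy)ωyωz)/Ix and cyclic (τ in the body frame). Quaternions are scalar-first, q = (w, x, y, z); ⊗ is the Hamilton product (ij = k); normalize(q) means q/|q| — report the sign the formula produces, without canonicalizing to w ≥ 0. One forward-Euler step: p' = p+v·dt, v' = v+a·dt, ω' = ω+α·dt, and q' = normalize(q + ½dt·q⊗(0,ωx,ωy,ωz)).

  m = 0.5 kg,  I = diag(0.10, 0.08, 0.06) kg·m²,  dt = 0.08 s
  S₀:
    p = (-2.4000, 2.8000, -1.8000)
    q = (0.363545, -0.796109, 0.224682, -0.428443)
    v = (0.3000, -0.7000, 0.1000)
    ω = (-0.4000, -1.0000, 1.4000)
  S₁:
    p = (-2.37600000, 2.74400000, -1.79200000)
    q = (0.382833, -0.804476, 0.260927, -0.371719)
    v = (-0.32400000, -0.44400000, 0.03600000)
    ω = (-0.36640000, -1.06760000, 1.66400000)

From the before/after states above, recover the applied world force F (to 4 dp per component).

v₁ − v₀ = (-0.62400000, 0.25600000, -0.06400000)
m·(v₁−v₀)/dt = (-3.9000, 1.6000, -0.4000)

F = (-3.9000, 1.6000, -0.4000)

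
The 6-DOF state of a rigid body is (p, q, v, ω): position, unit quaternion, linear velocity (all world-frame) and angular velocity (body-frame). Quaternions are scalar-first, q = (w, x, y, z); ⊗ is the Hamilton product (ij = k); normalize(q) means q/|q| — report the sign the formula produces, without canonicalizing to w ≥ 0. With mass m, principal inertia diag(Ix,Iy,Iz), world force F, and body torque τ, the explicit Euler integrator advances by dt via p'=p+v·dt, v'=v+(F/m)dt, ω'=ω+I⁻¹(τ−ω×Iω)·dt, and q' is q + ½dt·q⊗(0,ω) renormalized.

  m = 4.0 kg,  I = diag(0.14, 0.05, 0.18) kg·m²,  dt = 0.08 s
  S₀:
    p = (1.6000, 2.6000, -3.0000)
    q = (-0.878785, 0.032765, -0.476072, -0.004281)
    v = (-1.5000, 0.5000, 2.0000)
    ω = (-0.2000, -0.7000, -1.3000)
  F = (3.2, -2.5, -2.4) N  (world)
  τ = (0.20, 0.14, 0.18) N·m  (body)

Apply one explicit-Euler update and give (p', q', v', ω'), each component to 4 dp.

p' = (1.4800, 2.6400, -2.8400)
q' = (-0.8905, 0.0643, -0.4489, 0.0366)
v' = (-1.4360, 0.4500, 1.9520)
ω' = (-0.1533, -0.4594, -1.2144)

p + v·dt = (1.4800, 2.6400, -2.8400)
v + (F/m)dt = (-1.4360, 0.4500, 1.9520)
precession coupling ω×(Iω) = (0.1183, -0.0104, -0.0126)
angular accel α = (0.5836, 3.0080, 1.0700)
new body rate ω' = (-0.1533, -0.4594, -1.2144)
q⊗(0,ω) = (-0.3322627, 0.7916539, 0.6586002, 1.0242706)
q' = normalize(q + ½dt·q⊗(0,ω)) = (-0.8905, 0.0643, -0.4489, 0.0366)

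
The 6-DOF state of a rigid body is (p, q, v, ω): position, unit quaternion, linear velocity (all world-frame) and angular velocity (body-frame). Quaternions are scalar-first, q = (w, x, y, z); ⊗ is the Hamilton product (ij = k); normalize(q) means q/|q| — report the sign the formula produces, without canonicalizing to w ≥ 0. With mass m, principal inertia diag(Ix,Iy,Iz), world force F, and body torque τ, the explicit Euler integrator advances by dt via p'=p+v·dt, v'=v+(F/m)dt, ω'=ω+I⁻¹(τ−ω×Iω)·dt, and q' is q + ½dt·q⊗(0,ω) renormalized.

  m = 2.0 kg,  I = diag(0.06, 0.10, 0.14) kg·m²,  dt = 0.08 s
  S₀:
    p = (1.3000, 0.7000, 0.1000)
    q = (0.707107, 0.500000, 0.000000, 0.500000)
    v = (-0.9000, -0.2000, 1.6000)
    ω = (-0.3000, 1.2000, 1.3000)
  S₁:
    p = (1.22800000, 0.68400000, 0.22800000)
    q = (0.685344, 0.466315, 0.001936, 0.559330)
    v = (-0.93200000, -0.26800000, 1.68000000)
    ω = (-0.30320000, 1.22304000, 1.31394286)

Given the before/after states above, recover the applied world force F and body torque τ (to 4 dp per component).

F = (-0.8000, -1.7000, 2.0000)
τ = (0.0600, 0.0600, 0.0100)

ω₁ − ω₀ = (-0.00320000, 0.02304000, 0.01394286)
precession coupling = (0.0624, 0.0312, -0.0144)
applied torque τ = (0.0600, 0.0600, 0.0100)
Δv = v₁−v₀ = (-0.03200000, -0.06800000, 0.08000000)
F = m·Δv/dt = (-0.8000, -1.7000, 2.0000)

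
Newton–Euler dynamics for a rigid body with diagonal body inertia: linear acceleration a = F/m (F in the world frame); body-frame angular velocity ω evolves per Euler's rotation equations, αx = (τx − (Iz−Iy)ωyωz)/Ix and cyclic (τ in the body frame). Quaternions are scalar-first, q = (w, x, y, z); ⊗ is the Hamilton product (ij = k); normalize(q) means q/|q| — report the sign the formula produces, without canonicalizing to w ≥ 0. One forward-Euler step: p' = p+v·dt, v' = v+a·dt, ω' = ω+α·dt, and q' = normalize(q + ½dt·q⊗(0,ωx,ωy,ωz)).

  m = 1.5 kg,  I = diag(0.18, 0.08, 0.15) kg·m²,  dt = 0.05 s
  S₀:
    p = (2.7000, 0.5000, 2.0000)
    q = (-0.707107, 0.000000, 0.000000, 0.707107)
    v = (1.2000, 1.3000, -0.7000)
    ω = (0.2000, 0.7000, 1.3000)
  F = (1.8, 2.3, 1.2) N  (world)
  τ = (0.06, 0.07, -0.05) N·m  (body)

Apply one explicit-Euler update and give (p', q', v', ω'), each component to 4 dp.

p' = p + v·dt = (2.7600, 0.5650, 1.9650)
new velocity v' = (1.2600, 1.3767, -0.6600)
angular accel α = (-0.0206, 0.7775, -0.2400)
new body rate ω' = (0.1990, 0.7389, 1.2880)
Hamilton product q⊗(0,ω) = (-0.9192391, -0.6363963, -0.3535535, -0.9192391)
q + ½dt·q⊗(0,ω), renormalized = (-0.7296, -0.0159, -0.0088, 0.6837)

p' = (2.7600, 0.5650, 1.9650)
q' = (-0.7296, -0.0159, -0.0088, 0.6837)
v' = (1.2600, 1.3767, -0.6600)
ω' = (0.1990, 0.7389, 1.2880)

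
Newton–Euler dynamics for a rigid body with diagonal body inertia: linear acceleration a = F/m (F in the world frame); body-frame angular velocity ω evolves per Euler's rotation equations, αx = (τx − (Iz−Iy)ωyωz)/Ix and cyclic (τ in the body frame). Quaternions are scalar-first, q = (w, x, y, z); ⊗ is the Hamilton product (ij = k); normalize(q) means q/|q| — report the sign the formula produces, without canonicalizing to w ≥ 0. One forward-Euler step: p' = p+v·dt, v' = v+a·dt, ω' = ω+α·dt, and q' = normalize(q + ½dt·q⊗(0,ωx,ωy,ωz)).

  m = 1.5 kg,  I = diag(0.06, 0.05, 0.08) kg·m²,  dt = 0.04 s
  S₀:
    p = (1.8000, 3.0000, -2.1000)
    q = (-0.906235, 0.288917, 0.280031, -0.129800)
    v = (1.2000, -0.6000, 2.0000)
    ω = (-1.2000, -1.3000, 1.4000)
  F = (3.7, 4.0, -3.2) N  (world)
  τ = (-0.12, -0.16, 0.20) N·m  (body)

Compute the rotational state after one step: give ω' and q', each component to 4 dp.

(τ − ω×Iω)/I = (-1.0900, -3.8720, 2.6950)
new body rate ω' = (-1.2436, -1.4549, 1.5078)
2q̇ = q⊗(0,ω) = (0.8924607, 1.3107854, 0.9293817, -1.3082839)
q + ½dt·q⊗(0,ω), renormalized = (-0.8875, 0.3148, 0.2983, -0.1558)

ω' = (-1.2436, -1.4549, 1.5078)
q' = (-0.8875, 0.3148, 0.2983, -0.1558)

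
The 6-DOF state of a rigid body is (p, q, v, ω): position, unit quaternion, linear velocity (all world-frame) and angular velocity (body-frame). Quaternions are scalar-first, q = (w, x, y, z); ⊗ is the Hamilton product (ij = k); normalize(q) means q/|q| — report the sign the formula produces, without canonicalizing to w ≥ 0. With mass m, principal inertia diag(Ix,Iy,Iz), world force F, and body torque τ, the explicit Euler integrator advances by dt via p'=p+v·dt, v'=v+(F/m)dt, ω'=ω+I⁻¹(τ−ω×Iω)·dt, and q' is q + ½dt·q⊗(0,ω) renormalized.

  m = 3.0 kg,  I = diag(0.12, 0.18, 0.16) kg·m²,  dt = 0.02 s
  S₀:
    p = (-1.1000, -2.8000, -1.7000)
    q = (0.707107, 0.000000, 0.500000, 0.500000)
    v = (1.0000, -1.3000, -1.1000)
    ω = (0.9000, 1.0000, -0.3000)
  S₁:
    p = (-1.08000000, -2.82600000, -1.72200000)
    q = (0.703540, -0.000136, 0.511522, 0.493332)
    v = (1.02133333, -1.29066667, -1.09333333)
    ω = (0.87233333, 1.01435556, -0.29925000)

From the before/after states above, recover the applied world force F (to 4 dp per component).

F = (3.2000, 1.4000, 1.0000)

velocity change Δv = (0.02133333, 0.00933333, 0.00666667)
m·(v₁−v₀)/dt = (3.2000, 1.4000, 1.0000)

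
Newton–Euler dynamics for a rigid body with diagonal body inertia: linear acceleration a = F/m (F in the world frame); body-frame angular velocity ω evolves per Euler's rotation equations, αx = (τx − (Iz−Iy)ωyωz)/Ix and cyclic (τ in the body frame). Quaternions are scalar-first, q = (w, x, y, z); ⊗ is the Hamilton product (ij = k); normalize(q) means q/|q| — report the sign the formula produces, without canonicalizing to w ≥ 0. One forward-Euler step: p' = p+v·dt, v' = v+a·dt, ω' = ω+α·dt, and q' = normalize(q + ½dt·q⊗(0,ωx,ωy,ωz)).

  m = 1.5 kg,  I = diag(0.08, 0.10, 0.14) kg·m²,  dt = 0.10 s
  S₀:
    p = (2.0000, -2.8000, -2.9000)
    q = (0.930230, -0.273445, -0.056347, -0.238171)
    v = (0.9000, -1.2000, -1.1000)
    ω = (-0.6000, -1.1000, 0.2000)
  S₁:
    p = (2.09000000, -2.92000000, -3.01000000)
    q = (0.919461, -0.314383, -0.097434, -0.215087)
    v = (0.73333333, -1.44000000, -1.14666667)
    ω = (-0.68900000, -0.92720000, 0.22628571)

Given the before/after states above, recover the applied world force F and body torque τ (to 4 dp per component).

ω₁ − ω₀ = (-0.08900000, 0.17280000, 0.02628571)
gyro term ω₀×Iω₀ = (-0.0088, 0.0072, 0.0132)
applied torque τ = (-0.0800, 0.1800, 0.0500)
velocity change Δv = (-0.16666667, -0.24000000, -0.04666667)
m·(v₁−v₀)/dt = (-2.5000, -3.6000, -0.7000)

F = (-2.5000, -3.6000, -0.7000)
τ = (-0.0800, 0.1800, 0.0500)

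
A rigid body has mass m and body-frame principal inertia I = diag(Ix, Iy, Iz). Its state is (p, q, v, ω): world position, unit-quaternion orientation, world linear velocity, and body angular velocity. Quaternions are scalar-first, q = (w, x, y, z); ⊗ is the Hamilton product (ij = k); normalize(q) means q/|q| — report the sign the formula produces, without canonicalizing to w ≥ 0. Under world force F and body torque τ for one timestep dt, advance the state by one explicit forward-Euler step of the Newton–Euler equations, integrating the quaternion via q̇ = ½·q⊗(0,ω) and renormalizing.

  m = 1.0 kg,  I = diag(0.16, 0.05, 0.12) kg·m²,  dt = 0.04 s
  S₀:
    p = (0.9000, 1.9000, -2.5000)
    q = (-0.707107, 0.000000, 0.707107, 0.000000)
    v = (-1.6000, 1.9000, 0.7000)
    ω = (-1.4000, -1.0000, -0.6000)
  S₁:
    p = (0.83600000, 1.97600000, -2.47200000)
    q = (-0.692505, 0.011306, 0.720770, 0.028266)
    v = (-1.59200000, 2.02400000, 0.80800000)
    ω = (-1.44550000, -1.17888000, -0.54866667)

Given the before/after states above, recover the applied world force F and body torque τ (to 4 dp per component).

F = (0.2000, 3.1000, 2.7000)
τ = (-0.1400, -0.1900, 0.0000)

rate change Δω = (-0.04550000, -0.17888000, 0.05133333)
ω₀×(Iω₀) = (0.0420, 0.0336, -0.1540)
I·α + gyro = (-0.1400, -0.1900, 0.0000)
v₁ − v₀ = (0.00800000, 0.12400000, 0.10800000)
F = m·Δv/dt = (0.2000, 3.1000, 2.7000)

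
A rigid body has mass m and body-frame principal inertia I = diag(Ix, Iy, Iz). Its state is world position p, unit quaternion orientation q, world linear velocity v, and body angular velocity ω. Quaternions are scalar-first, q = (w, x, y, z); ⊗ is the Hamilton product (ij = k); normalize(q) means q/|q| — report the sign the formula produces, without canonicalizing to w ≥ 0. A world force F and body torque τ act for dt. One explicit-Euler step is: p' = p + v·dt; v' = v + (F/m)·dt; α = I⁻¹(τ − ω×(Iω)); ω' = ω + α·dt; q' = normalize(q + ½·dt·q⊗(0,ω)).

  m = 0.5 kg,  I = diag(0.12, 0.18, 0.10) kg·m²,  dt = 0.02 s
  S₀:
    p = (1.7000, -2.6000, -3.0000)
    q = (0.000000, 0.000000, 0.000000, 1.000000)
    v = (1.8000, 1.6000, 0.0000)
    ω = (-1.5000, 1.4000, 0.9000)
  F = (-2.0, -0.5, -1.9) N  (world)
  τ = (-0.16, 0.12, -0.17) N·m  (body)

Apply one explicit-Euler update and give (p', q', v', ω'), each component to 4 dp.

p' = (1.7360, -2.5680, -3.0000)
q' = (-0.0090, -0.0140, -0.0150, 0.9997)
v' = (1.7200, 1.5800, -0.0760)
ω' = (-1.5099, 1.4163, 0.8912)

linear accel F/m = (-4.0000, -1.0000, -3.8000)
p' = p + v·dt = (1.7360, -2.5680, -3.0000)
new velocity v' = (1.7200, 1.5800, -0.0760)
(τ − ω×Iω)/I = (-0.4933, 0.8167, -0.4400)
ω + α·dt = (-1.5099, 1.4163, 0.8912)
Hamilton product q⊗(0,ω) = (-0.9000000, -1.4000000, -1.5000000, 0.0000000)
q' = normalize(q + ½dt·q⊗(0,ω)) = (-0.0090, -0.0140, -0.0150, 0.9997)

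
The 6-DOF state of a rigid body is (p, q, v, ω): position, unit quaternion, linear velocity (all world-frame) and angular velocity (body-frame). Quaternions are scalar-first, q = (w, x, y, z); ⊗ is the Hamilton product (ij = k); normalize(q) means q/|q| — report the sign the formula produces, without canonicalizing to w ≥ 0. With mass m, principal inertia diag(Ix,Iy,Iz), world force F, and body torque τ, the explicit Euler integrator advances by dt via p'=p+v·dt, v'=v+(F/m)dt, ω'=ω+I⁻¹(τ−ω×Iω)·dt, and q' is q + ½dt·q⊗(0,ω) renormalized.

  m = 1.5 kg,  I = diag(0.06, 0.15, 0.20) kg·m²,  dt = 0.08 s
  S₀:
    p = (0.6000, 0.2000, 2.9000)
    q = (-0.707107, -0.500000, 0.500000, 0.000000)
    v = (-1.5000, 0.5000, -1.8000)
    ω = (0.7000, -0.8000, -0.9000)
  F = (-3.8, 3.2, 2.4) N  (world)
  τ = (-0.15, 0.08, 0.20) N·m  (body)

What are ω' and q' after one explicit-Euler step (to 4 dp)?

ω×(Iω) gyroscopic = (0.0360, 0.0882, -0.0504)
angular accel α = (-3.1000, -0.0547, 1.2520)
new body rate ω' = (0.4520, -0.8044, -0.7998)
q⊗(0,ω) = (0.7500000, -0.9449749, 0.1156856, 0.6863963)
updated quaternion q' = (-0.6761, -0.5370, 0.5038, 0.0274)

ω' = (0.4520, -0.8044, -0.7998)
q' = (-0.6761, -0.5370, 0.5038, 0.0274)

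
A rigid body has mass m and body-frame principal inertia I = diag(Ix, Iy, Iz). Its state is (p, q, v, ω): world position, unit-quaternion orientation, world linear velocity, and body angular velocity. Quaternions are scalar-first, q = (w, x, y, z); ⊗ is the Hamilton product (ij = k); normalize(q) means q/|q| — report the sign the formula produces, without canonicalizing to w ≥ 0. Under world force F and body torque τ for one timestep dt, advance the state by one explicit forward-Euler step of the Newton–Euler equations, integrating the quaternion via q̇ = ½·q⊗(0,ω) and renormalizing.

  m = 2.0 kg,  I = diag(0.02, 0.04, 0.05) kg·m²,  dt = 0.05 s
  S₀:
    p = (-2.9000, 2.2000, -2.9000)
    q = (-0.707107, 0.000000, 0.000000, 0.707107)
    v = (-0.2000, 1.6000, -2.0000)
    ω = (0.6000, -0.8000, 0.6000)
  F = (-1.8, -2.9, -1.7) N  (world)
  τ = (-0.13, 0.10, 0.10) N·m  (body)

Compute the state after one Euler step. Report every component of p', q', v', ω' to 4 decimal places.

(τ − ω×Iω)/I = (-6.2600, 2.7700, 2.1920)
ω + α·dt = (0.2870, -0.6615, 0.7096)
2q̇ = q⊗(0,ω) = (-0.4242642, 0.1414214, 0.9899498, -0.4242642)
q + ½dt·q⊗(0,ω), renormalized = (-0.7174, 0.0035, 0.0247, 0.6962)
new position p' = (-2.9100, 2.2800, -3.0000)
new velocity v' = (-0.2450, 1.5275, -2.0425)

p' = (-2.9100, 2.2800, -3.0000)
q' = (-0.7174, 0.0035, 0.0247, 0.6962)
v' = (-0.2450, 1.5275, -2.0425)
ω' = (0.2870, -0.6615, 0.7096)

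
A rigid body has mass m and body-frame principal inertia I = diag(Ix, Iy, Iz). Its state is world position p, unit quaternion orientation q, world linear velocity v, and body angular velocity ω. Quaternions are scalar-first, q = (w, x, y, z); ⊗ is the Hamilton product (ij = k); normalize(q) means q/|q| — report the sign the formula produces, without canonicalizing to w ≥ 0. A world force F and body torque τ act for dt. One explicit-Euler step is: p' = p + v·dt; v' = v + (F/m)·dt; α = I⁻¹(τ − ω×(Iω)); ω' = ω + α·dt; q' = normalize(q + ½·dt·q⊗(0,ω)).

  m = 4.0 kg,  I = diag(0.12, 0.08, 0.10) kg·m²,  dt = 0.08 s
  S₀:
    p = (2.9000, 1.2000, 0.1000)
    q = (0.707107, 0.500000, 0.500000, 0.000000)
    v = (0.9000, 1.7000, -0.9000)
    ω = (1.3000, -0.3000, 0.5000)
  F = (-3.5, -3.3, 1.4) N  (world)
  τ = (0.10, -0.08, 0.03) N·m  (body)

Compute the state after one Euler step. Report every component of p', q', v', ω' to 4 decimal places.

new position p' = (2.9720, 1.3360, 0.0280)
new velocity v' = (0.8300, 1.6340, -0.8720)
angular accel α = (0.8583, -1.1625, 0.1440)
ω' = ω + α·dt = (1.3687, -0.3930, 0.5115)
2q̇ = q⊗(0,ω) = (-0.5000000, 1.1692391, -0.4621321, -0.4464465)
q + ½dt·q⊗(0,ω), renormalized = (0.6860, 0.5459, 0.4807, -0.0178)

p' = (2.9720, 1.3360, 0.0280)
q' = (0.6860, 0.5459, 0.4807, -0.0178)
v' = (0.8300, 1.6340, -0.8720)
ω' = (1.3687, -0.3930, 0.5115)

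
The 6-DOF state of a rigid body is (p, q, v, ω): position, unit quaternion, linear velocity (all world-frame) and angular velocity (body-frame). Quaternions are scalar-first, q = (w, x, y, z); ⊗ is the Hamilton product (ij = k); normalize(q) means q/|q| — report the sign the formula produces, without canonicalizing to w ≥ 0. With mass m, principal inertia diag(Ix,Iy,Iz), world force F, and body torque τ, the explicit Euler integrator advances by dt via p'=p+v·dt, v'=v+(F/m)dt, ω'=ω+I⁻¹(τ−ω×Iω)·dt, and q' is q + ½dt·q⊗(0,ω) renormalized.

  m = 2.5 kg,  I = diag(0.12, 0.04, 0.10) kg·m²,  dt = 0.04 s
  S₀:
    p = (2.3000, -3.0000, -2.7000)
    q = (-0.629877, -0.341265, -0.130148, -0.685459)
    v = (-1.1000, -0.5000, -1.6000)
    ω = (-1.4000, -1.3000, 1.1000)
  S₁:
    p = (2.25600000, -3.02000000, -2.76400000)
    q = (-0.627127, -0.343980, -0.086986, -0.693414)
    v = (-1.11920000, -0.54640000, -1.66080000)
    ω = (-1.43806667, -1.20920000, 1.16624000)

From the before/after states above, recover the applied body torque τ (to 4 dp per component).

Δω = ω₁−ω₀ = (-0.03806667, 0.09080000, 0.06624000)
applied torque τ = (-0.2000, 0.0600, 0.0200)

τ = (-0.2000, 0.0600, 0.0200)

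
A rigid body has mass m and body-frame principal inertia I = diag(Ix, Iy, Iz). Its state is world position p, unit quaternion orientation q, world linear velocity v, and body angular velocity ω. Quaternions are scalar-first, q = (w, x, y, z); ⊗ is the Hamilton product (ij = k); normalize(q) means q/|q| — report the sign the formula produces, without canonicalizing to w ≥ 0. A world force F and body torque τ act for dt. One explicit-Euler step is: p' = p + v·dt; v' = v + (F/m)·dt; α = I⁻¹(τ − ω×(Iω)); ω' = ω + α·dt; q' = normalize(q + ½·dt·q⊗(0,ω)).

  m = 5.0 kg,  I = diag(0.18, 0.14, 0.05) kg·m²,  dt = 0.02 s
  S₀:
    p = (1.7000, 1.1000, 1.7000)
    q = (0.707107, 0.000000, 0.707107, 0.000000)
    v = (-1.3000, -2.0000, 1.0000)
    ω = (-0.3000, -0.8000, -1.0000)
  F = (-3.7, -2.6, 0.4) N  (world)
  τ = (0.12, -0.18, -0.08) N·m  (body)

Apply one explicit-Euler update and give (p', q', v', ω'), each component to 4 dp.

a = F/m = (-0.7400, -0.5200, 0.0800)
p' = p + v·dt = (1.6740, 1.0600, 1.7200)
v' = v + a·dt = (-1.3148, -2.0104, 1.0016)
precession coupling ω×(Iω) = (-0.0720, 0.0390, -0.0096)
(τ − ω×Iω)/I = (1.0667, -1.5643, -1.4080)
ω' = ω + α·dt = (-0.2787, -0.8313, -1.0282)
q⊗(0,ω) = (0.5656856, -0.9192391, -0.5656856, -0.4949749)
q + ½dt·q⊗(0,ω), renormalized = (0.7127, -0.0092, 0.7014, -0.0049)

p' = (1.6740, 1.0600, 1.7200)
q' = (0.7127, -0.0092, 0.7014, -0.0049)
v' = (-1.3148, -2.0104, 1.0016)
ω' = (-0.2787, -0.8313, -1.0282)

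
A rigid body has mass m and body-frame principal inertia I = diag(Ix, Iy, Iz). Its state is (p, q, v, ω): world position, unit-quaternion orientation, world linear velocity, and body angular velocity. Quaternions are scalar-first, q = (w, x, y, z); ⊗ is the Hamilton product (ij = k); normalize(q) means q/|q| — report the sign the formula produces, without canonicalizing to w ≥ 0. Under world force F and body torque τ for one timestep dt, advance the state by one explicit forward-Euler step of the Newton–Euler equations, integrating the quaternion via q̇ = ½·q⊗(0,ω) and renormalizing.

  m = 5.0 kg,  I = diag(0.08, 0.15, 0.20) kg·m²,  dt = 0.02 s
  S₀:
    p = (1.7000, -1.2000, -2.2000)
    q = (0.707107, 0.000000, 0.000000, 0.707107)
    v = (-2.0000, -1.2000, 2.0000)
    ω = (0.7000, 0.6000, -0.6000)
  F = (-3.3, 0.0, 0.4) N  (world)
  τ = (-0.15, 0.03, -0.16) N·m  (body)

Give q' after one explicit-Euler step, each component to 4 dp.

q' = (0.7113, 0.0007, 0.0092, 0.7028)

q⊗(0,ω) = (0.4242642, 0.0707107, 0.9192391, -0.4242642)
updated quaternion q' = (0.7113, 0.0007, 0.0092, 0.7028)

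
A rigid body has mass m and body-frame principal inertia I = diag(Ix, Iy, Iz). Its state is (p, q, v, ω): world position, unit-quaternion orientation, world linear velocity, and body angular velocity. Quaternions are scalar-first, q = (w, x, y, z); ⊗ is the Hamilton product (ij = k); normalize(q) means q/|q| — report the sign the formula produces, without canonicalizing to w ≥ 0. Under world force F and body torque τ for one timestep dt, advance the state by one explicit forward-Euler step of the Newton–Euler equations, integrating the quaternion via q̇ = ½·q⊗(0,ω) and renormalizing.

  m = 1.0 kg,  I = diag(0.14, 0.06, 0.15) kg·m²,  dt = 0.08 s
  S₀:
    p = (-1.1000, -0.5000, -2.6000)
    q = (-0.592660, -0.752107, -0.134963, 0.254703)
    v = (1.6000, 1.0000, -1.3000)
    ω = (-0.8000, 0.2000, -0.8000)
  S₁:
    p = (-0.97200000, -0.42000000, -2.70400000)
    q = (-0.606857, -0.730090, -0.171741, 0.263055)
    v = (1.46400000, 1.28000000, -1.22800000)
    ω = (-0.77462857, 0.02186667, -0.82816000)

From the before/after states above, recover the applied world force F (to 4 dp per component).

F = (-1.7000, 3.5000, 0.9000)

v₁ − v₀ = (-0.13600000, 0.28000000, 0.07200000)
applied force F = (-1.7000, 3.5000, 0.9000)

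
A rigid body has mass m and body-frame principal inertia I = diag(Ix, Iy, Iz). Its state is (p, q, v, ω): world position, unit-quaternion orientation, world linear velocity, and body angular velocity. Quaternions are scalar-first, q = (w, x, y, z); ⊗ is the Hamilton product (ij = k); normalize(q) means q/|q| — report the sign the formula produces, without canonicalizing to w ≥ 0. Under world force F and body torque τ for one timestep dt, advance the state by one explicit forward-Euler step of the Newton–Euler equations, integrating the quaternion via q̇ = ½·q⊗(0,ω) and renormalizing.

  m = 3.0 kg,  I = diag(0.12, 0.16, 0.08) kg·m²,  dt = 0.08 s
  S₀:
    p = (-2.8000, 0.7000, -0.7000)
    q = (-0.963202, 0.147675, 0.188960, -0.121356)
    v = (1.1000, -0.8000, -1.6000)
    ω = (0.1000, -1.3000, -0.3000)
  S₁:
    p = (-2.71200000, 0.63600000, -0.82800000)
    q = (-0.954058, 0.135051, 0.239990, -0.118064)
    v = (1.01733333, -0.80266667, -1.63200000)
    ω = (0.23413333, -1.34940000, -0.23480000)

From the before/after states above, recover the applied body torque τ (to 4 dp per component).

τ = (0.1700, -0.1000, 0.0600)

ω₁ − ω₀ = (0.13413333, -0.04940000, 0.06520000)
gyro term ω₀×Iω₀ = (-0.0312, -0.0012, -0.0052)
I·α + gyro = (0.1700, -0.1000, 0.0600)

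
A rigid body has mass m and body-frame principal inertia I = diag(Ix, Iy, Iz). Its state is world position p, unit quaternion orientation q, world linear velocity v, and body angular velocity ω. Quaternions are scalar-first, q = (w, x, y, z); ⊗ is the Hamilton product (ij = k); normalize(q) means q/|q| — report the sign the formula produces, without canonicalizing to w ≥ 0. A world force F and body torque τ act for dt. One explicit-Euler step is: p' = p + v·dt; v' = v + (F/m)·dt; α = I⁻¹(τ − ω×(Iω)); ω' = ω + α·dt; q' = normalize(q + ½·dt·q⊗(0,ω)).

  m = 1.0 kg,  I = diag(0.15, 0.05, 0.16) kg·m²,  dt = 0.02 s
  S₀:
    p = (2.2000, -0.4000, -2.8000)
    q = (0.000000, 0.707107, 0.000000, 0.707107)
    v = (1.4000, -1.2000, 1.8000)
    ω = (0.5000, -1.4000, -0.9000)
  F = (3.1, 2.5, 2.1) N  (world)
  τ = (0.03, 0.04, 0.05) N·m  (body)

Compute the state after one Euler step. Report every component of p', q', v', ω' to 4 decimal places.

p' = (2.2280, -0.4240, -2.7640)
q' = (0.0028, 0.7169, 0.0099, 0.6971)
v' = (1.4620, -1.1500, 1.8420)
ω' = (0.4855, -1.3858, -0.9025)

p + v·dt = (2.2280, -0.4240, -2.7640)
v' = v + a·dt = (1.4620, -1.1500, 1.8420)
angular accel α = (-0.7240, 0.7100, -0.1250)
new body rate ω' = (0.4855, -1.3858, -0.9025)
2q̇ = q⊗(0,ω) = (0.2828428, 0.9899498, 0.9899498, -0.9899498)
updated quaternion q' = (0.0028, 0.7169, 0.0099, 0.6971)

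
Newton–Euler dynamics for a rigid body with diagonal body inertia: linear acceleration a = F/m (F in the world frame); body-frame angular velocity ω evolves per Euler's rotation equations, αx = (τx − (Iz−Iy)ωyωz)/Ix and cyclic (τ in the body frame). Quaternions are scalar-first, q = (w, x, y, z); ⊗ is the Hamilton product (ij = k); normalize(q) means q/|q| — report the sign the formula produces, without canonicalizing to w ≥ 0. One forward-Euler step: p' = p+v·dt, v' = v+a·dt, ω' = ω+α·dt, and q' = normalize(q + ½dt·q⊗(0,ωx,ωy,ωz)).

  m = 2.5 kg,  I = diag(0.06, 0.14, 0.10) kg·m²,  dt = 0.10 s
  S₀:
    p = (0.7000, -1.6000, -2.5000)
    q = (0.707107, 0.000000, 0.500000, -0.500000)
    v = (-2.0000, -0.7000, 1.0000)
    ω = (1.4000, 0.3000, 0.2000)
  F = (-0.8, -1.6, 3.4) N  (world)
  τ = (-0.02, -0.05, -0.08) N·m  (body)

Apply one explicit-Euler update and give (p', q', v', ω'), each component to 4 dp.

p' = (0.5000, -1.6700, -2.4000)
q' = (0.7028, 0.0618, 0.4744, -0.5266)
v' = (-2.0320, -0.7640, 1.1360)
ω' = (1.3707, 0.2723, 0.0864)

new position p' = (0.5000, -1.6700, -2.4000)
new velocity v' = (-2.0320, -0.7640, 1.1360)
(τ − ω×Iω)/I = (-0.2933, -0.2771, -1.1360)
ω' = ω + α·dt = (1.3707, 0.2723, 0.0864)
2q̇ = q⊗(0,ω) = (-0.0500000, 1.2399498, -0.4878679, -0.5585786)
q + ½dt·q⊗(0,ω), renormalized = (0.7028, 0.0618, 0.4744, -0.5266)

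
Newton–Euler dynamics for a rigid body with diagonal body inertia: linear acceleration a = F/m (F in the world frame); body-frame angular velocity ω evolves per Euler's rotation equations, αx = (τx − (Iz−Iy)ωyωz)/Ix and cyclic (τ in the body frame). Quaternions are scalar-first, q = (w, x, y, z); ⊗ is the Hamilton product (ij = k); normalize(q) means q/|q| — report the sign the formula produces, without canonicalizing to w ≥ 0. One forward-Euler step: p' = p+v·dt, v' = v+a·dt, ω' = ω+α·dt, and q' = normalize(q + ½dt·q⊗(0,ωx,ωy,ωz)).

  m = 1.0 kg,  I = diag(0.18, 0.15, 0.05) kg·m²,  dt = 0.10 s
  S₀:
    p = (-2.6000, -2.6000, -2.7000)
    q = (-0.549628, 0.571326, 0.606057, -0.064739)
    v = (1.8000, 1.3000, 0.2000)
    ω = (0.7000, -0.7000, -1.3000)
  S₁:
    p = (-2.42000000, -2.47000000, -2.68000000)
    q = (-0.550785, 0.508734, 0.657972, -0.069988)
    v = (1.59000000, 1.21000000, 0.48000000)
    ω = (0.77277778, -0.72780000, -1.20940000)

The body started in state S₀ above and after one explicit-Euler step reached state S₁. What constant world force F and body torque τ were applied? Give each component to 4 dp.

v₁ − v₀ = (-0.21000000, -0.09000000, 0.28000000)
F = m·Δv/dt = (-2.1000, -0.9000, 2.8000)
rate change Δω = (0.07277778, -0.02780000, 0.09060000)
τ = I·(Δω/dt) + ω₀×(Iω₀) = (0.0400, -0.1600, 0.0600)

F = (-2.1000, -0.9000, 2.8000)
τ = (0.0400, -0.1600, 0.0600)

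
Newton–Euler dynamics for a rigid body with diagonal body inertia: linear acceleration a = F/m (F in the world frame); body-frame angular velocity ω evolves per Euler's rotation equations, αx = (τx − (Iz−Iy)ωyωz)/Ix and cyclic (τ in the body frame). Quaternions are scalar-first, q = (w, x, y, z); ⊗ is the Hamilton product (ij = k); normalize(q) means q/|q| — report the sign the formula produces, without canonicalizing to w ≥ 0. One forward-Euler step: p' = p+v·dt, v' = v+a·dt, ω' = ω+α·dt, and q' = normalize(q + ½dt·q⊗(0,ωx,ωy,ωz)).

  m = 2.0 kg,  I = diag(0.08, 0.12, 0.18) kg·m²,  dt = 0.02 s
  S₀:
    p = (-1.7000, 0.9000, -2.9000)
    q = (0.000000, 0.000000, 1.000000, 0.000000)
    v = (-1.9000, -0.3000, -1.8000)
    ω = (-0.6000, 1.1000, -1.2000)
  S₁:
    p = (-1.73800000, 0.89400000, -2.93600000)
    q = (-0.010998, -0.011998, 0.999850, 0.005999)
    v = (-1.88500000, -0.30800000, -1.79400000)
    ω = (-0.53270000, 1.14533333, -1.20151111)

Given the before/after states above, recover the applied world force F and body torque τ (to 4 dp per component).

F = (1.5000, -0.8000, 0.6000)
τ = (0.1900, 0.2000, -0.0400)

velocity change Δv = (0.01500000, -0.00800000, 0.00600000)
applied force F = (1.5000, -0.8000, 0.6000)
ω₁ − ω₀ = (0.06730000, 0.04533333, -0.00151111)
precession coupling = (-0.0792, -0.0720, -0.0264)
I·α + gyro = (0.1900, 0.2000, -0.0400)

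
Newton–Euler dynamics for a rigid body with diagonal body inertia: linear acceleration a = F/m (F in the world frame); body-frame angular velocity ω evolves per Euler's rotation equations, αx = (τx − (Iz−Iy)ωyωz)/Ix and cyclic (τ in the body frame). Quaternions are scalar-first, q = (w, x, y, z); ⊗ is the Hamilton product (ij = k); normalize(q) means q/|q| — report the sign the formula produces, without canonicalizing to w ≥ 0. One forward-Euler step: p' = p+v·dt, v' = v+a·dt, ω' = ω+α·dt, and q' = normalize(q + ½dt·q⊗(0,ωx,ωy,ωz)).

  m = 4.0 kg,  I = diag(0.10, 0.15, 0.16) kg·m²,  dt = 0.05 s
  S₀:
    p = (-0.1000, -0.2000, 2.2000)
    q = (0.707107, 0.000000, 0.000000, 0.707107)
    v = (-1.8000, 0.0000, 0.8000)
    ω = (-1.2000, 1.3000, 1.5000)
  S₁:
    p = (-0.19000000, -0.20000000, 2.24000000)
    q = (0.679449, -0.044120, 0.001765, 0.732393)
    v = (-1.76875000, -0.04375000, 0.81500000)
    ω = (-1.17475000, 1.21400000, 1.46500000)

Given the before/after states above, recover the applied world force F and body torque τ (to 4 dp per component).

F = (2.5000, -3.5000, 1.2000)
τ = (0.0700, -0.1500, -0.1900)

Δω = ω₁−ω₀ = (0.02525000, -0.08600000, -0.03500000)
τ = I·(Δω/dt) + ω₀×(Iω₀) = (0.0700, -0.1500, -0.1900)
Δv = v₁−v₀ = (0.03125000, -0.04375000, 0.01500000)
applied force F = (2.5000, -3.5000, 1.2000)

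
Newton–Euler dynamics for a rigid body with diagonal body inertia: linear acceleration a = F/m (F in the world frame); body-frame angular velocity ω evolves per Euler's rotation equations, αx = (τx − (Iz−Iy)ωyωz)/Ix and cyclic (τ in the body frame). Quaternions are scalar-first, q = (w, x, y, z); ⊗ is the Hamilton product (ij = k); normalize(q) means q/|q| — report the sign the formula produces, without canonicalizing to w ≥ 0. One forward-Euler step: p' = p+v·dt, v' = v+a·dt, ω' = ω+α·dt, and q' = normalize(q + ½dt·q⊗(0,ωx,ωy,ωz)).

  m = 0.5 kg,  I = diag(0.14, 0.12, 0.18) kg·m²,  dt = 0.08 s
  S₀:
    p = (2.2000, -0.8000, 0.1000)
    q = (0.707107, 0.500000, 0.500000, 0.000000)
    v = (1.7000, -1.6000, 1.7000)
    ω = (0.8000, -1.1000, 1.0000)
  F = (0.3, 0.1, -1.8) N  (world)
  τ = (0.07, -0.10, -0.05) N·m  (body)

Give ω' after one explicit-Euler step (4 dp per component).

ω' = (0.8777, -1.1453, 0.9700)

gyro term ω×Iω = (-0.0660, -0.0320, 0.0176)
(τ − ω×Iω)/I = (0.9714, -0.5667, -0.3756)
ω' = ω + α·dt = (0.8777, -1.1453, 0.9700)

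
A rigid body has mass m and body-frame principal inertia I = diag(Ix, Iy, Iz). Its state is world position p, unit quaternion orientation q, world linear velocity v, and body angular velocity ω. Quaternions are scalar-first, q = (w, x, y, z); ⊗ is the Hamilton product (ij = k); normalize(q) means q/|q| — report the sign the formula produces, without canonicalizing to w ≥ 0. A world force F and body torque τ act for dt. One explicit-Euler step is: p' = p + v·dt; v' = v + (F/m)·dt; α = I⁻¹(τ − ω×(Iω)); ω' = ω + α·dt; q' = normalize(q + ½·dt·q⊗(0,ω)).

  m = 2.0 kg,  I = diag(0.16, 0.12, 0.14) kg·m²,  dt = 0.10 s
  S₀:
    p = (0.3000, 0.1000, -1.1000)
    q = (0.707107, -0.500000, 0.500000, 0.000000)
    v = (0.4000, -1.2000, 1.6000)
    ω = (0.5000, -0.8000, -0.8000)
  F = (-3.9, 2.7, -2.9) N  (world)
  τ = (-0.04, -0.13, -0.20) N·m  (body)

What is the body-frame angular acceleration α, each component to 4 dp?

α = (-0.3300, -1.0167, -1.5429)

precession coupling ω×(Iω) = (0.0128, -0.0080, 0.0160)
α = I⁻¹(τ − ω×Iω) = (-0.3300, -1.0167, -1.5429)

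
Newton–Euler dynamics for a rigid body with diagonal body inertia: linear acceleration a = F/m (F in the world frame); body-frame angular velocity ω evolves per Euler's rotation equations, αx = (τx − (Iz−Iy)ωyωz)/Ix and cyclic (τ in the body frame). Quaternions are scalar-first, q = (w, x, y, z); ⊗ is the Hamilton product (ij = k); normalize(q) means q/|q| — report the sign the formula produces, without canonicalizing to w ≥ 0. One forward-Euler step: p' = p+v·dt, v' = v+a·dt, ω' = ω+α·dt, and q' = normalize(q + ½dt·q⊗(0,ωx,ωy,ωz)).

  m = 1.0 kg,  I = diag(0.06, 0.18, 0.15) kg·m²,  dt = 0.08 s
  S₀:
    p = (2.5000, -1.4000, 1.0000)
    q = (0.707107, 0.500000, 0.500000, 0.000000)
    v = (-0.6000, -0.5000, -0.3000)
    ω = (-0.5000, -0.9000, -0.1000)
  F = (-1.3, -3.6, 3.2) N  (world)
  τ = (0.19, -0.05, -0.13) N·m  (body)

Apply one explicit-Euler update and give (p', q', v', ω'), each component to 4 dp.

p' = (2.4520, -1.4400, 0.9760)
q' = (0.7345, 0.4834, 0.4761, -0.0108)
v' = (-0.7040, -0.7880, -0.0440)
ω' = (-0.2431, -0.9202, -0.1981)

angular accel α = (3.2117, -0.2528, -1.2267)
ω + α·dt = (-0.2431, -0.9202, -0.1981)
q⊗(0,ω) = (0.7000000, -0.4035535, -0.5863963, -0.2707107)
updated quaternion q' = (0.7345, 0.4834, 0.4761, -0.0108)
p' = p + v·dt = (2.4520, -1.4400, 0.9760)
v' = v + a·dt = (-0.7040, -0.7880, -0.0440)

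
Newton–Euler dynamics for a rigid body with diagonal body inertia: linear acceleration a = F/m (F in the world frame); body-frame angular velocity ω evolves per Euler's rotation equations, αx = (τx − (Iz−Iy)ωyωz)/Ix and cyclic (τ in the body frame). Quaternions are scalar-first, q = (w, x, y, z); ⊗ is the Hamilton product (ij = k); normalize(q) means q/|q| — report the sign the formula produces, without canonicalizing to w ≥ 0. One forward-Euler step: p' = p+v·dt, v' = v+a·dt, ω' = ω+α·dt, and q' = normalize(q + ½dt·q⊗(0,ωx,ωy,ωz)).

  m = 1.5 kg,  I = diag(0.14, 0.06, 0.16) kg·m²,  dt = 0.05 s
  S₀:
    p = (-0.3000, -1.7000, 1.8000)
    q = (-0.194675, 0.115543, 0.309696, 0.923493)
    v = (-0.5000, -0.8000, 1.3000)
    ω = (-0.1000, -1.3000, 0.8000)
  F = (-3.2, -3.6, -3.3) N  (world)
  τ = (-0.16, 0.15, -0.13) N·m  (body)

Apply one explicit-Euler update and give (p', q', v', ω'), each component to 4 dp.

p' = (-0.3250, -1.7400, 1.8650)
q' = (-0.2026, 0.1521, 0.3112, 0.9159)
v' = (-0.6067, -0.9200, 1.1900)
ω' = (-0.1200, -1.1763, 0.7626)

p + v·dt = (-0.3250, -1.7400, 1.8650)
v' = v + a·dt = (-0.6067, -0.9200, 1.1900)
α = I⁻¹(τ − ω×Iω) = (-0.4000, 2.4733, -0.7475)
ω + α·dt = (-0.1200, -1.1763, 0.7626)
q⊗(0,ω) = (-0.3246353, 1.4677652, 0.0682938, -0.2749763)
q + ½dt·q⊗(0,ω), renormalized = (-0.2026, 0.1521, 0.3112, 0.9159)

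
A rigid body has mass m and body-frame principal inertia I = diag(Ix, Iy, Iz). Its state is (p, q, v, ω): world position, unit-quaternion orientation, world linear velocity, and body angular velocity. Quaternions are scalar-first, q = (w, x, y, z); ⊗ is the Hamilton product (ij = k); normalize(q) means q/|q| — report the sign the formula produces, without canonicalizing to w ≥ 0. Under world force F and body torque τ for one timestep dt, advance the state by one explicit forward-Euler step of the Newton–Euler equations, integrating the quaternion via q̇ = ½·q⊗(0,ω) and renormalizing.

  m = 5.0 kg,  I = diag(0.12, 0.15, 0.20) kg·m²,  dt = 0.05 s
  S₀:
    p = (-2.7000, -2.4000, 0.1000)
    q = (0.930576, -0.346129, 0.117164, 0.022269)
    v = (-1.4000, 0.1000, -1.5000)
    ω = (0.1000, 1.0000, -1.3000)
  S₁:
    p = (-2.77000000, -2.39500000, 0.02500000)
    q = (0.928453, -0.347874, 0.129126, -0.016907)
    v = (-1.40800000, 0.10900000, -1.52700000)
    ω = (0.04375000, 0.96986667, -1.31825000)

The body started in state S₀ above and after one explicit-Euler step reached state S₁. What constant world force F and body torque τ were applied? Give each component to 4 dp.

F = (-0.8000, 0.9000, -2.7000)
τ = (-0.2000, -0.0800, -0.0700)

ω₁ − ω₀ = (-0.05625000, -0.03013333, -0.01825000)
applied torque τ = (-0.2000, -0.0800, -0.0700)
velocity change Δv = (-0.00800000, 0.00900000, -0.02700000)
applied force F = (-0.8000, 0.9000, -2.7000)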